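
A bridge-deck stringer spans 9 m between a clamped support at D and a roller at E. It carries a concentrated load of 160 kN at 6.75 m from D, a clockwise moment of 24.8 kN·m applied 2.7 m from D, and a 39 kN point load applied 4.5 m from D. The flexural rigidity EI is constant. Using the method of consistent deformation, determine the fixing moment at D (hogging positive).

Release the roller at E. Primary structure: cantilever fixed at D.
Downward deflection at the released point E due to the loads:
  point load 160 at a = 6.75: Pa²(3L − a)/(6EI) = 24604/EI
  clockwise couple 24.8 at a = 2.7: M₀a(2L − a)/(2EI) = 512.2/EI
  point load 39 at a = 4.5: Pa²(3L − a)/(6EI) = 2962/EI
  δ_0 = 28078/EI
Tip deflection under a unit load at E: L³/(3EI) = 243/EI.
Compatibility at E: δ_0 − R_E·δ_{EE} = 0, so R_E = 28078/243 = 115.5 kN.
Moment equilibrium about D: M_D = Σ(load moments about D) − R_E·L = 1280 − 115.5×9 = 240.4 kN·m.

M_D = 240.4 kN·m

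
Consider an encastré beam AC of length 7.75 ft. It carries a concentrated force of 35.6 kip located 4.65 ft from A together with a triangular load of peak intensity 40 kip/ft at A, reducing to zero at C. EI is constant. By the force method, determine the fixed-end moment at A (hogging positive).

M_A = 146.6 kip·ft

Release both end moments; the primary structure is a simply-supported span AC with redundants M_A and M_C.
On the primary (simply-supported) span, the end slopes from the loading are:
  at A: point load 35.6 at a = 4.65: Pab(L + b)/(6LEI) = 119.7/EI
  at C: point load 35.6 at a = 4.65: Pab(L + a)/(6LEI) = 136.8/EI
  at A: triangular load, peak 40: w₀L³/(45EI) = 413.8/EI
  at C: triangular load, peak 40: 7w₀L³/(360EI) = 362/EI
  θ_A0 = 533.5/EI,  θ_C0 = 498.9/EI
Flexibility coefficients: a unit moment at one end gives L/(3EI) there and L/(6EI) at the far end, so f₁₁ = f₂₂ = 2.583/EI and f₁₂ = f₂₁ = 1.292/EI.
Compatibility — zero rotation at each built-in end:
  2.583 M_A + 1.292 M_C = 533.5
  1.292 M_A + 2.583 M_C = 498.9
Solving the pair gives M_A = 146.6 kip·ft and M_C = 119.8 kip·ft (hogging).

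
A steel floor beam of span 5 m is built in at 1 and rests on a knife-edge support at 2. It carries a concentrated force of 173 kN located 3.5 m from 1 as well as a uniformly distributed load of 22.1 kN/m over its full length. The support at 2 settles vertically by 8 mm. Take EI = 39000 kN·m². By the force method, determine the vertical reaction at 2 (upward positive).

R_2 = 131.4 kN

Release the roller at 2. Primary structure: cantilever fixed at 1.
Free-end deflection of the primary structure under the applied loading (downward +):
  point load 173 at a = 3.5: Pa²(3L − a)/(6EI) = 4062/EI
  UDL 22.1: wL⁴/(8EI) = 1727/EI
  δ_0 = 5788/EI
Flexibility coefficient — unit upward force at 2: δ_{22} = L³/(3EI) = 41.67/EI.
With EI = 39000 kN·m²: δ_0 = 0.14842 m and δ_{22} = 0.001068 m/kN.
Compatibility — the beam at 2 must follow the support down by 0.008 m: δ_0 − R_2·δ_{22} = 0.008, so R_2 = (0.14842 − 0.008)/0.001068 = 131.4 kN.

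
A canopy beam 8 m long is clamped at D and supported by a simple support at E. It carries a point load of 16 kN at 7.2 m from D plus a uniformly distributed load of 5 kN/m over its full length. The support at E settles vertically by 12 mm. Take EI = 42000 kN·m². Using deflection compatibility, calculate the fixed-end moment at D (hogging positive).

Remove the prop at E; the released (primary) structure is a cantilever built in at D.
Deflection at E on the released cantilever, summing each load's contribution:
  point load 16 at a = 7.2: Pa²(3L − a)/(6EI) = 2322/EI
  UDL 5: wL⁴/(8EI) = 2560/EI
  δ_0 = 4882/EI
Tip deflection under a unit load at E: L³/(3EI) = 170.7/EI.
With EI = 42000 kN·m²: δ_0 = 0.11625 m and δ_{EE} = 0.004063 m/kN.
Compatibility — the beam at E must follow the support down by 0.012 m: δ_0 − R_E·δ_{EE} = 0.012, so R_E = (0.11625 − 0.012)/0.004063 = 25.65 kN.
Moment equilibrium about D: M_D = Σ(load moments about D) − R_E·L = 275.2 − 25.65×8 = 69.96 kN·m.

M_D = 69.96 kN·m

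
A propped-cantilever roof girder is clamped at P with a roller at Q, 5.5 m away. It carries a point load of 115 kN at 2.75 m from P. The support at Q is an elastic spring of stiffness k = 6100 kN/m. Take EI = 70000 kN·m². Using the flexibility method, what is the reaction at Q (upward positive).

R_Q = 29.78 kN

Remove the prop at Q; the released (primary) structure is a cantilever built in at P.
Downward deflection at the released point Q due to the loads:
  point load 115 at a = 2.75: Pa²(3L − a)/(6EI) = 1993/EI
Tip deflection under a unit load at Q: L³/(3EI) = 55.46/EI.
With EI = 70000 kN·m²: δ_0 = 0.028472 m and δ_{QQ} = 0.000792 m/kN.
Compatibility — the spring shortens by R_Q/k under the reaction it provides: δ_0 − R_Q·δ_{QQ} = R_Q/k. With 1/k = 0.000164 m/kN, R_Q = δ_0 / (δ_{QQ} + 1/k) = 0.028472 / (0.000792 + 0.000164) = 29.78 kN.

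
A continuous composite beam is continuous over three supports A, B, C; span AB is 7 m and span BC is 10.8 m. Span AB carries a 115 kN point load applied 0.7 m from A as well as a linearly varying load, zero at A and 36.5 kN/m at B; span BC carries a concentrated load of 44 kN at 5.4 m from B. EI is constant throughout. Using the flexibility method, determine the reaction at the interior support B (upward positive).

Take M_B as the redundant. Released structure: two simple spans AB and BC with a hinge at B.
End slopes at the hinge B, treating each span as simply supported:
  span AB: point load 115 at a = 0.7: Pab(L + a)/(6LEI) = 92.98/EI
  span AB: triangular load, peak 36.5: w₀L³/(45EI) = 278.2/EI
  span BC: point load 44 at a = 5.4: Pab(L + b)/(6LEI) = 320.8/EI
  relative rotation θ_0 = (371.2 + 320.8)/EI = 691.9/EI
A unit hogging moment at B produces rotation L₁/(3EI) + L₂/(3EI) = 5.933/EI.
Slope continuity at B: θ_0 = M_B·5.933/EI, so M_B = 691.9/5.933 = 116.6 kN·m (hogging).
Span AB, ΣM about A with M_B applied at B: R_B^{AB}·7 = 676.7 + 116.6, so R_B^{AB} = 113.3 kN and R_A = 242.8 − 113.3 = 129.4 kN.
Span BC, ΣM about C: R_B^{BC}·10.8 = 237.6 + 116.6, so R_B^{BC} = 32.8 kN and R_C = 44 − 32.8 = 11.2 kN.
R_B = 113.3 + 32.8 = 146.1 kN.

R_B = 146.1 kN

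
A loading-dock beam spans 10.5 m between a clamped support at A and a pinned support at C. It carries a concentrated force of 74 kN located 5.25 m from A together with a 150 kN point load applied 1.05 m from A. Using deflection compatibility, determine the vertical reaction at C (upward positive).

Remove the prop at C; the released (primary) structure is a cantilever built in at A.
Primary-structure tip deflection at C by superposition:
  point load 74 at a = 5.25: Pa²(3L − a)/(6EI) = 8923/EI
  point load 150 at a = 1.05: Pa²(3L − a)/(6EI) = 839.3/EI
  δ_0 = 9763/EI
Flexibility coefficient — unit upward force at C: δ_{CC} = L³/(3EI) = 385.9/EI.
The prop prevents deflection at C: R_C = δ_0/δ_{CC} = 9763/385.9 = 25.3 kN.

R_C = 25.3 kN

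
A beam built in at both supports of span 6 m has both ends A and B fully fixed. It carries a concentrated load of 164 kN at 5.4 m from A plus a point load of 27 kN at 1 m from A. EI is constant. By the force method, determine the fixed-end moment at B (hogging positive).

M_B = 83.45 kN·m

Release both end moments; the primary structure is a simply-supported span AB with redundants M_A and M_B.
On the primary (simply-supported) span, the end slopes from the loading are:
  at A: point load 164 at a = 5.4: Pab(L + b)/(6LEI) = 97.42/EI
  at B: point load 164 at a = 5.4: Pab(L + a)/(6LEI) = 168.3/EI
  at A: point load 27 at a = 1: Pab(L + b)/(6LEI) = 41.25/EI
  at B: point load 27 at a = 1: Pab(L + a)/(6LEI) = 26.25/EI
  θ_A0 = 138.7/EI,  θ_B0 = 194.5/EI
Flexibility coefficients: a unit moment at one end gives L/(3EI) there and L/(6EI) at the far end, so f₁₁ = f₂₂ = 2/EI and f₁₂ = f₂₁ = 1/EI.
Compatibility — zero rotation at each built-in end:
  2 M_A + 1 M_B = 138.7
  1 M_A + 2 M_B = 194.5
Solving the pair gives M_A = 27.61 kN·m and M_B = 83.45 kN·m (hogging).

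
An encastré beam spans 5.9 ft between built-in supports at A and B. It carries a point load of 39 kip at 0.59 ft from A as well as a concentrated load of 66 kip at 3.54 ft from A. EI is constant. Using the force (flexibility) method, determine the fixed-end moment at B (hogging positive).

Take the two fixed-end moments M_A, M_B as redundants; the released structure is the simple span AB.
Simple-span end rotations at A and B under the given loads:
  at A: point load 39 at a = 0.59: Pab(L + b)/(6LEI) = 38.69/EI
  at B: point load 39 at a = 0.59: Pab(L + a)/(6LEI) = 22.4/EI
  at A: point load 66 at a = 3.54: Pab(L + b)/(6LEI) = 128.7/EI
  at B: point load 66 at a = 3.54: Pab(L + a)/(6LEI) = 147/EI
  θ_A0 = 167.3/EI,  θ_B0 = 169.4/EI
Flexibility coefficients: a unit moment at one end gives L/(3EI) there and L/(6EI) at the far end, so f₁₁ = f₂₂ = 1.967/EI and f₁₂ = f₂₁ = 0.9833/EI.
Compatibility — zero rotation at each built-in end:
  1.967 M_A + 0.9833 M_B = 167.3
  0.9833 M_A + 1.967 M_B = 169.4
Solving the pair gives M_A = 56.02 kip·ft and M_B = 58.14 kip·ft (hogging).

M_B = 58.14 kip·ft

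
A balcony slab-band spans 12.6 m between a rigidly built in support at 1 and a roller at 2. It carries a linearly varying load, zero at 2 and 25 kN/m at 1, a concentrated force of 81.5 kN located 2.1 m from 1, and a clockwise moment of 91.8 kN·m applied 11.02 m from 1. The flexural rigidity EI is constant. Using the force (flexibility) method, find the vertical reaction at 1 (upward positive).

R_1 = 193.5 kN

Take the reaction at 2 as the redundant and release it; the primary structure is a cantilever fixed at 1.
Deflection at 2 on the released cantilever, summing each load's contribution:
  triangular load, peak 25 at the fixed end: w₀L⁴/(30EI) = 21004/EI
  point load 81.5 at a = 2.1: Pa²(3L − a)/(6EI) = 2139/EI
  clockwise couple 91.8 at a = 11.02: M₀a(2L − a)/(2EI) = 7172/EI
  δ_0 = 30315/EI
Flexibility coefficient — unit upward force at 2: δ_{22} = L³/(3EI) = 666.8/EI.
The prop prevents deflection at 2: R_2 = δ_0/δ_{22} = 30315/666.8 = 45.46 kN.
Vertical equilibrium: R_1 = ΣP − R_2 = 239 − 45.46 = 193.5 kN.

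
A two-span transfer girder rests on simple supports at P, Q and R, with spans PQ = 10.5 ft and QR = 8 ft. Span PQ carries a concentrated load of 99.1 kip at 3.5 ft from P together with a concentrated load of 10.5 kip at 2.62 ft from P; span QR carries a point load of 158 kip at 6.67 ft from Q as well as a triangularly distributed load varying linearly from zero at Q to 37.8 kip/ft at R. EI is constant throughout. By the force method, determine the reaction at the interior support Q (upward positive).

Take M_Q as the redundant. Released structure: two simple spans PQ and QR with a hinge at Q.
Rotations at Q on the released spans (each span's end-slope, ×1/EI):
  span PQ: point load 99.1 at a = 3.5: Pab(L + a)/(6LEI) = 539.5/EI
  span PQ: point load 10.5 at a = 2.62: Pab(L + a)/(6LEI) = 45.15/EI
  span QR: point load 158 at a = 6.67: Pab(L + b)/(6LEI) = 272.4/EI
  span QR: triangular load, peak 37.8: 7w₀L³/(360EI) = 376.3/EI
  relative rotation θ_0 = (584.7 + 648.8)/EI = 1233/EI
A unit hogging moment at Q produces rotation L₁/(3EI) + L₂/(3EI) = 6.167/EI.
Slope continuity at Q: θ_0 = M_Q·6.167/EI, so M_Q = 1233/6.167 = 200 kip·ft (hogging).
Span PQ, ΣM about P with M_Q applied at Q: R_Q^{PQ}·10.5 = 374.4 + 200, so R_Q^{PQ} = 54.7 kip and R_P = 109.6 − 54.7 = 54.9 kip.
Span QR, ΣM about R: R_Q^{QR}·8 = 613.3 + 200, so R_Q^{QR} = 101.7 kip and R_R = 309.2 − 101.7 = 207.5 kip.
R_Q = 54.7 + 101.7 = 156.4 kip.

R_Q = 156.4 kip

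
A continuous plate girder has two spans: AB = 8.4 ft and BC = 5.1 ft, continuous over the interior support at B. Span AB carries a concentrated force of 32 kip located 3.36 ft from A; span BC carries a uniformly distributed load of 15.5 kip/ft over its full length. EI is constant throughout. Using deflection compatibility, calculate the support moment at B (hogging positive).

M_B = 47.14 kip·ft

Take M_B as the redundant. Released structure: two simple spans AB and BC with a hinge at B.
End slopes at the hinge B, treating each span as simply supported:
  span AB: point load 32 at a = 3.36: Pab(L + a)/(6LEI) = 126.4/EI
  span BC: UDL 15.5: wL³/(24EI) = 85.67/EI
  relative rotation θ_0 = (126.4 + 85.67)/EI = 212.1/EI
A unit hogging moment at B produces rotation L₁/(3EI) + L₂/(3EI) = 4.5/EI.
Compatibility: M_B·(L₁+L₂)/(3EI) = θ_0, giving M_B = 47.14 kip·ft (hogging).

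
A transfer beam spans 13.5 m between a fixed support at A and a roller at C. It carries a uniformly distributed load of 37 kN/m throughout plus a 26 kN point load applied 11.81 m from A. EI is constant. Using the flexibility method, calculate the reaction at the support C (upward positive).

R_C = 208.5 kN

Take the reaction at C as the redundant and release it; the primary structure is a cantilever fixed at A.
Deflection at C on the released cantilever, summing each load's contribution:
  UDL 37: wL⁴/(8EI) = 153620/EI
  point load 26 at a = 11.81: Pa²(3L − a)/(6EI) = 17340/EI
  δ_0 = 170960/EI
Tip deflection under a unit load at C: L³/(3EI) = 820.1/EI.
The prop prevents deflection at C: R_C = δ_0/δ_{CC} = 170960/820.1 = 208.5 kN.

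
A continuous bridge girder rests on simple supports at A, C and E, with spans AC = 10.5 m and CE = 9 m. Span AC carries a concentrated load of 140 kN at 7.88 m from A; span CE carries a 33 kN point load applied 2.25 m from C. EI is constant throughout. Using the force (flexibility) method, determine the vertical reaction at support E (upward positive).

R_E = -8.663 kN

Take M_C as the redundant. Released structure: two simple spans AC and CE with a hinge at C.
End slopes at the hinge C, treating each span as simply supported:
  span AC: point load 140 at a = 7.88: Pab(L + a)/(6LEI) = 843.3/EI
  span CE: point load 33 at a = 2.25: Pab(L + b)/(6LEI) = 146.2/EI
  relative rotation θ_0 = (843.3 + 146.2)/EI = 989.4/EI
A unit hogging moment at C produces rotation L₁/(3EI) + L₂/(3EI) = 6.5/EI.
Compatibility: M_C·(L₁+L₂)/(3EI) = θ_0, giving M_C = 152.2 kN·m (hogging).
Span CE, ΣM about E: R_C^{CE}·9 = 222.8 + 152.2, so R_C^{CE} = 41.66 kN and R_E = 33 − 41.66 = -8.663 kN.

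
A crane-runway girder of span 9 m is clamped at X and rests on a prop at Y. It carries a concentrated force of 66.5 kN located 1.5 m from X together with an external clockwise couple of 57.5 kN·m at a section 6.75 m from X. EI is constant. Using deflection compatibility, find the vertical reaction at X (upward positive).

R_X = 54.9 kN

Choose R_Y as the redundant. The primary structure is the cantilever fixed at X.
Free-end deflection of the primary structure under the applied loading (downward +):
  point load 66.5 at a = 1.5: Pa²(3L − a)/(6EI) = 635.9/EI
  clockwise couple 57.5 at a = 6.75: M₀a(2L − a)/(2EI) = 2183/EI
  δ_0 = 2819/EI
Flexibility coefficient — unit upward force at Y: δ_{YY} = L³/(3EI) = 243/EI.
Compatibility at Y: δ_0 − R_Y·δ_{YY} = 0, so R_Y = 2819/243 = 11.6 kN.
Vertical equilibrium: R_X = ΣP − R_Y = 66.5 − 11.6 = 54.9 kN.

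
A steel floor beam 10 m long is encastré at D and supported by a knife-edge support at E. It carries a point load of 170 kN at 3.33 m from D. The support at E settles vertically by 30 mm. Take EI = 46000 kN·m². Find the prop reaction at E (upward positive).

Choose R_E as the redundant. The primary structure is the cantilever fixed at D.
Downward deflection at the released point E due to the loads:
  point load 170 at a = 3.33: Pa²(3L − a)/(6EI) = 8379/EI
Tip deflection under a unit load at E: L³/(3EI) = 333.3/EI.
With EI = 46000 kN·m²: δ_0 = 0.18216 m and δ_{EE} = 0.007246 m/kN.
Compatibility — the beam at E must follow the support down by 0.03 m: δ_0 − R_E·δ_{EE} = 0.03, so R_E = (0.18216 − 0.03)/0.007246 = 21 kN.

R_E = 21 kN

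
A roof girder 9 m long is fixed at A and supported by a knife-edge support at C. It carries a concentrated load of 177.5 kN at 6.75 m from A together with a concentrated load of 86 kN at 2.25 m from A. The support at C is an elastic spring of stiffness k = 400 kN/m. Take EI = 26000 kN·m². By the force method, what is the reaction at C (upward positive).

Release the roller at C. Primary structure: cantilever fixed at A.
Free-end deflection of the primary structure under the applied loading (downward +):
  point load 177.5 at a = 6.75: Pa²(3L − a)/(6EI) = 27295/EI
  point load 86 at a = 2.25: Pa²(3L − a)/(6EI) = 1796/EI
  δ_0 = 29091/EI
Flexibility coefficient — unit upward force at C: δ_{CC} = L³/(3EI) = 243/EI.
With EI = 26000 kN·m²: δ_0 = 1.1189 m and δ_{CC} = 0.009346 m/kN.
Compatibility — the spring shortens by R_C/k under the reaction it provides: δ_0 − R_C·δ_{CC} = R_C/k. With 1/k = 0.0025 m/kN, R_C = δ_0 / (δ_{CC} + 1/k) = 1.1189 / (0.009346 + 0.0025) = 94.45 kN.

R_C = 94.45 kN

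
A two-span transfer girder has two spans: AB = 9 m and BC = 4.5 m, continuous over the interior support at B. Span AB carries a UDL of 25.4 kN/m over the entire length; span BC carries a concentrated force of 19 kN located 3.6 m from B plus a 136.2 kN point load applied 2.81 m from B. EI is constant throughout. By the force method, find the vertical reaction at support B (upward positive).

R_B = 238.3 kN

Release continuity at B by inserting a hinge; the redundant is the internal moment M_B. The primary structure is two simply-supported spans AB and BC.
Discontinuity in slope at B on the released structure — sum the simple-span end rotations:
  span AB: UDL 25.4: wL³/(24EI) = 771.5/EI
  span BC: point load 19 at a = 3.6: Pab(L + b)/(6LEI) = 12.31/EI
  span BC: point load 136.2 at a = 2.81: Pab(L + b)/(6LEI) = 148.3/EI
  relative rotation θ_0 = (771.5 + 160.6)/EI = 932.1/EI
A unit hogging moment at B produces rotation L₁/(3EI) + L₂/(3EI) = 4.5/EI.
Compatibility: M_B·(L₁+L₂)/(3EI) = θ_0, giving M_B = 207.1 kN·m (hogging).
Span AB, ΣM about A with M_B applied at B: R_B^{AB}·9 = 1029 + 207.1, so R_B^{AB} = 137.3 kN and R_A = 228.6 − 137.3 = 91.28 kN.
Span BC, ΣM about C: R_B^{BC}·4.5 = 247.3 + 207.1, so R_B^{BC} = 101 kN and R_C = 155.2 − 101 = 54.22 kN.
R_B = 137.3 + 101 = 238.3 kN.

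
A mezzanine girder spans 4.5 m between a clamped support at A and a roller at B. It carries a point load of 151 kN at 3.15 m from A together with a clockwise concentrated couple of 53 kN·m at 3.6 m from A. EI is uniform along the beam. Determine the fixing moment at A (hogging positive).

M_A = 69.43 kN·m

Take the reaction at B as the redundant and release it; the primary structure is a cantilever fixed at A.
Free-end deflection of the primary structure under the applied loading (downward +):
  point load 151 at a = 3.15: Pa²(3L − a)/(6EI) = 2585/EI
  clockwise couple 53 at a = 3.6: M₀a(2L − a)/(2EI) = 515.2/EI
  δ_0 = 3100/EI
Tip deflection under a unit load at B: L³/(3EI) = 30.38/EI.
The prop prevents deflection at B: R_B = δ_0/δ_{BB} = 3100/30.38 = 102 kN.
Moment equilibrium about A: M_A = Σ(load moments about A) − R_B·L = 528.6 − 102×4.5 = 69.43 kN·m.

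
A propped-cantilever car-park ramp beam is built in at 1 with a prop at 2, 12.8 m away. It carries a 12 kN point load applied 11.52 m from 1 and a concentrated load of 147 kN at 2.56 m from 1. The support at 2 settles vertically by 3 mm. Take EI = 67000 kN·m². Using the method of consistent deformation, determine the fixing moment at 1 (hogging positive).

Release the roller at 2. Primary structure: cantilever fixed at 1.
Downward deflection at the released point 2 due to the loads:
  point load 12 at a = 11.52: Pa²(3L − a)/(6EI) = 7135/EI
  point load 147 at a = 2.56: Pa²(3L − a)/(6EI) = 5755/EI
  δ_0 = 12889/EI
Tip deflection under a unit load at 2: L³/(3EI) = 699.1/EI.
With EI = 67000 kN·m²: δ_0 = 0.19237 m and δ_{22} = 0.010434 m/kN.
Compatibility — the beam at 2 must follow the support down by 0.003 m: δ_0 − R_2·δ_{22} = 0.003, so R_2 = (0.19237 − 0.003)/0.010434 = 18.15 kN.
Moment equilibrium about 1: M_1 = Σ(load moments about 1) − R_2·L = 514.6 − 18.15×12.8 = 282.2 kN·m.

M_1 = 282.2 kN·m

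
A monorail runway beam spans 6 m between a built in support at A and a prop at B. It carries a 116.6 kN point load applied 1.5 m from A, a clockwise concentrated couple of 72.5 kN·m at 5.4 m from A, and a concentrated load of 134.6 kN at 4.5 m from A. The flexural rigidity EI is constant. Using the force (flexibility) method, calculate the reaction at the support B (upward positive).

R_B = 113.1 kN

Release the roller at B. Primary structure: cantilever fixed at A.
Free-end deflection of the primary structure under the applied loading (downward +):
  point load 116.6 at a = 1.5: Pa²(3L − a)/(6EI) = 721.5/EI
  clockwise couple 72.5 at a = 5.4: M₀a(2L − a)/(2EI) = 1292/EI
  point load 134.6 at a = 4.5: Pa²(3L − a)/(6EI) = 6133/EI
  δ_0 = 8146/EI
Flexibility coefficient — unit upward force at B: δ_{BB} = L³/(3EI) = 72/EI.
The prop prevents deflection at B: R_B = δ_0/δ_{BB} = 8146/72 = 113.1 kN.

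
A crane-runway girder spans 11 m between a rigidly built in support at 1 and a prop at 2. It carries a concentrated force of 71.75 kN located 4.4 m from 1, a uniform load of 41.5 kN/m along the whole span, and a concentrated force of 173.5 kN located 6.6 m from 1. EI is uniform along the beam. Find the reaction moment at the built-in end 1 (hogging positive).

M_1 = 1100 kN·m

Choose R_2 as the redundant. The primary structure is the cantilever fixed at 1.
Downward deflection at the released point 2 due to the loads:
  point load 71.75 at a = 4.4: Pa²(3L − a)/(6EI) = 6621/EI
  UDL 41.5: wL⁴/(8EI) = 75950/EI
  point load 173.5 at a = 6.6: Pa²(3L − a)/(6EI) = 33254/EI
  δ_0 = 115825/EI
Flexibility coefficient — unit upward force at 2: δ_{22} = L³/(3EI) = 443.7/EI.
Compatibility at 2: δ_0 − R_2·δ_{22} = 0, so R_2 = 115825/443.7 = 261.1 kN.
Moment equilibrium about 1: M_1 = Σ(load moments about 1) − R_2·L = 3972 − 261.1×11 = 1100 kN·m.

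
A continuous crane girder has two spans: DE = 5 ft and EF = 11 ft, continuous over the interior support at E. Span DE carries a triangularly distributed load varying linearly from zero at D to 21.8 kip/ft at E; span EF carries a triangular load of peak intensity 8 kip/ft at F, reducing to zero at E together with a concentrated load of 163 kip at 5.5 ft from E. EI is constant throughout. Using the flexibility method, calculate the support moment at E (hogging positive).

Release continuity at E by inserting a hinge; the redundant is the internal moment M_E. The primary structure is two simply-supported spans DE and EF.
Discontinuity in slope at E on the released structure — sum the simple-span end rotations:
  span DE: triangular load, peak 21.8: w₀L³/(45EI) = 60.56/EI
  span EF: triangular load, peak 8: 7w₀L³/(360EI) = 207/EI
  span EF: point load 163 at a = 5.5: Pab(L + b)/(6LEI) = 1233/EI
  relative rotation θ_0 = (60.56 + 1440)/EI = 1500/EI
A unit hogging moment at E produces rotation L₁/(3EI) + L₂/(3EI) = 5.333/EI.
Compatibility: M_E·(L₁+L₂)/(3EI) = θ_0, giving M_E = 281.3 kip·ft (hogging).

M_E = 281.3 kip·ft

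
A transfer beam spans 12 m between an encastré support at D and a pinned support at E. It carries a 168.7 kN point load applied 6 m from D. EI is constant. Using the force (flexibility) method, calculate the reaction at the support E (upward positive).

R_E = 52.72 kN

Choose R_E as the redundant. The primary structure is the cantilever fixed at D.
Deflection at E on the released cantilever, summing each load's contribution:
  point load 168.7 at a = 6: Pa²(3L − a)/(6EI) = 30366/EI
Tip deflection under a unit load at E: L³/(3EI) = 576/EI.
The prop prevents deflection at E: R_E = δ_0/δ_{EE} = 30366/576 = 52.72 kN.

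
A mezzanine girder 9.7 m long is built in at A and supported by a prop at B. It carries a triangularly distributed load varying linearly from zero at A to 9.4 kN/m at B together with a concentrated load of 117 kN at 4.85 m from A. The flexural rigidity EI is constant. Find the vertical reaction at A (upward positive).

R_A = 101 kN

Take the reaction at B as the redundant and release it; the primary structure is a cantilever fixed at A.
Downward deflection at the released point B due to the loads:
  triangular load, peak 9.4 at the free end: 11w₀L⁴/(120EI) = 7628/EI
  point load 117 at a = 4.85: Pa²(3L − a)/(6EI) = 11123/EI
  δ_0 = 18751/EI
Tip deflection under a unit load at B: L³/(3EI) = 304.2/EI.
Compatibility at B: δ_0 − R_B·δ_{BB} = 0, so R_B = 18751/304.2 = 61.64 kN.
Vertical equilibrium: R_A = ΣP − R_B = 162.6 − 61.64 = 101 kN.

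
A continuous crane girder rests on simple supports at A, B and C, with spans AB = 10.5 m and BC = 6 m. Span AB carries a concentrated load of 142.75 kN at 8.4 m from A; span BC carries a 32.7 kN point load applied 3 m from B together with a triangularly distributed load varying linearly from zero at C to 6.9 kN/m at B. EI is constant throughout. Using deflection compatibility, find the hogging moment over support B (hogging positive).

M_B = 156.8 kN·m

Insert a hinge at B; M_B is the redundant, and each span becomes simply supported.
End slopes at the hinge B, treating each span as simply supported:
  span AB: point load 142.75 at a = 8.4: Pab(L + a)/(6LEI) = 755.4/EI
  span BC: point load 32.7 at a = 3: Pab(L + b)/(6LEI) = 73.58/EI
  span BC: triangular load, peak 6.9: w₀L³/(45EI) = 33.12/EI
  relative rotation θ_0 = (755.4 + 106.7)/EI = 862.1/EI
A unit hogging moment at B produces rotation L₁/(3EI) + L₂/(3EI) = 5.5/EI.
Compatibility: M_B·(L₁+L₂)/(3EI) = θ_0, giving M_B = 156.8 kN·m (hogging).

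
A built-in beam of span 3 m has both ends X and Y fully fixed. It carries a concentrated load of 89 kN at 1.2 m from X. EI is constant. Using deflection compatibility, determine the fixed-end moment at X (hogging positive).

Take the two fixed-end moments M_X, M_Y as redundants; the released structure is the simple span XY.
Simple-span end rotations at X and Y under the given loads:
  at X: point load 89 at a = 1.2: Pab(L + b)/(6LEI) = 51.26/EI
  at Y: point load 89 at a = 1.2: Pab(L + a)/(6LEI) = 44.86/EI
  θ_X0 = 51.26/EI,  θ_Y0 = 44.86/EI
Flexibility coefficients: a unit moment at one end gives L/(3EI) there and L/(6EI) at the far end, so f₁₁ = f₂₂ = 1/EI and f₁₂ = f₂₁ = 0.5/EI.
Compatibility — zero rotation at each built-in end:
  1 M_X + 0.5 M_Y = 51.26
  0.5 M_X + 1 M_Y = 44.86
Solving the pair gives M_X = 38.45 kN·m and M_Y = 25.63 kN·m (hogging).

M_X = 38.45 kN·m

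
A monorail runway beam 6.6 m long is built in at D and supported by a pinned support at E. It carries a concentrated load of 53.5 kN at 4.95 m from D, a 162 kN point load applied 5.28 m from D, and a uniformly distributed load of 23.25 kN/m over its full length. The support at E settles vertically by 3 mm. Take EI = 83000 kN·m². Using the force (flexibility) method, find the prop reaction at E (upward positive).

R_E = 202.8 kN

Release the roller at E. Primary structure: cantilever fixed at D.
Deflection at E on the released cantilever, summing each load's contribution:
  point load 53.5 at a = 4.95: Pa²(3L − a)/(6EI) = 3244/EI
  point load 162 at a = 5.28: Pa²(3L − a)/(6EI) = 10929/EI
  UDL 23.25: wL⁴/(8EI) = 5515/EI
  δ_0 = 19688/EI
Flexibility coefficient — unit upward force at E: δ_{EE} = L³/(3EI) = 95.83/EI.
With EI = 83000 kN·m²: δ_0 = 0.23721 m and δ_{EE} = 0.001155 m/kN.
Compatibility — the beam at E must follow the support down by 0.003 m: δ_0 − R_E·δ_{EE} = 0.003, so R_E = (0.23721 − 0.003)/0.001155 = 202.8 kN.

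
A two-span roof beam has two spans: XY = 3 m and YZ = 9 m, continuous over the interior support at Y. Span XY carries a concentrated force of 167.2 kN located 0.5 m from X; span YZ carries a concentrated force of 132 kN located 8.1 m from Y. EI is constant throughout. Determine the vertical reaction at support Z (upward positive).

Release continuity at Y by inserting a hinge; the redundant is the internal moment M_Y. The primary structure is two simply-supported spans XY and YZ.
End slopes at the hinge Y, treating each span as simply supported:
  span XY: point load 167.2 at a = 0.5: Pab(L + a)/(6LEI) = 40.64/EI
  span YZ: point load 132 at a = 8.1: Pab(L + b)/(6LEI) = 176.4/EI
  relative rotation θ_0 = (40.64 + 176.4)/EI = 217.1/EI
A unit hogging moment at Y produces rotation L₁/(3EI) + L₂/(3EI) = 4/EI.
Slope continuity at Y: θ_0 = M_Y·4/EI, so M_Y = 217.1/4 = 54.26 kN·m (hogging).
Span YZ, ΣM about Z: R_Y^{YZ}·9 = 118.8 + 54.26, so R_Y^{YZ} = 19.23 kN and R_Z = 132 − 19.23 = 112.8 kN.

R_Z = 112.8 kN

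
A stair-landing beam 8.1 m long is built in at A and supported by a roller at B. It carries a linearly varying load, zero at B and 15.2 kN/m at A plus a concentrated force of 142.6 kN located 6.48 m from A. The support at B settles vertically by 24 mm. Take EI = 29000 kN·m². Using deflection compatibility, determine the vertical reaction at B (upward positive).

Release the roller at B. Primary structure: cantilever fixed at A.
Downward deflection at the released point B due to the loads:
  triangular load, peak 15.2 at the fixed end: w₀L⁴/(30EI) = 2181/EI
  point load 142.6 at a = 6.48: Pa²(3L − a)/(6EI) = 17784/EI
  δ_0 = 19965/EI
Tip deflection under a unit load at B: L³/(3EI) = 177.1/EI.
With EI = 29000 kN·m²: δ_0 = 0.68844 m and δ_{BB} = 0.006109 m/kN.
Compatibility — the beam at B must follow the support down by 0.024 m: δ_0 − R_B·δ_{BB} = 0.024, so R_B = (0.68844 − 0.024)/0.006109 = 108.8 kN.

R_B = 108.8 kN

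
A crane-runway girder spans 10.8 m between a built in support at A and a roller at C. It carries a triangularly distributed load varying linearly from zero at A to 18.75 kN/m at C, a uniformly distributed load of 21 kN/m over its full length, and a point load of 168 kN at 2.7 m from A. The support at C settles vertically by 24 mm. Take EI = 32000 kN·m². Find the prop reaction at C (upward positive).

Choose R_C as the redundant. The primary structure is the cantilever fixed at A.
Downward deflection at the released point C due to the loads:
  triangular load, peak 18.75 at the free end: 11w₀L⁴/(120EI) = 23383/EI
  UDL 21: wL⁴/(8EI) = 35713/EI
  point load 168 at a = 2.7: Pa²(3L − a)/(6EI) = 6062/EI
  δ_0 = 65159/EI
Flexibility coefficient — unit upward force at C: δ_{CC} = L³/(3EI) = 419.9/EI.
With EI = 32000 kN·m²: δ_0 = 2.0362 m and δ_{CC} = 0.013122 m/kN.
Compatibility — the beam at C must follow the support down by 0.024 m: δ_0 − R_C·δ_{CC} = 0.024, so R_C = (2.0362 − 0.024)/0.013122 = 153.3 kN.

R_C = 153.3 kN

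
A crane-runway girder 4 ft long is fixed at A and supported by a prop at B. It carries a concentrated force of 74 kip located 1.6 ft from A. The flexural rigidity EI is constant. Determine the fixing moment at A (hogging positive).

Take the reaction at B as the redundant and release it; the primary structure is a cantilever fixed at A.
Free-end deflection of the primary structure under the applied loading (downward +):
  point load 74 at a = 1.6: Pa²(3L − a)/(6EI) = 328.4/EI
Tip deflection under a unit load at B: L³/(3EI) = 21.33/EI.
Compatibility at B: δ_0 − R_B·δ_{BB} = 0, so R_B = 328.4/21.33 = 15.39 kip.
Moment equilibrium about A: M_A = Σ(load moments about A) − R_B·L = 118.4 − 15.39×4 = 56.83 kip·ft.

M_A = 56.83 kip·ft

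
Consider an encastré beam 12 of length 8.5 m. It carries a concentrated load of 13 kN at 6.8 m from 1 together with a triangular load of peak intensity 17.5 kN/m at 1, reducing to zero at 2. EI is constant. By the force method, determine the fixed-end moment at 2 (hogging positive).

Take the two fixed-end moments M_1, M_2 as redundants; the released structure is the simple span 12.
End rotations of the released simple span under the applied load (×1/EI):
  at 1: point load 13 at a = 6.8: Pab(L + b)/(6LEI) = 30.06/EI
  at 2: point load 13 at a = 6.8: Pab(L + a)/(6LEI) = 45.08/EI
  at 1: triangular load, peak 17.5: w₀L³/(45EI) = 238.8/EI
  at 2: triangular load, peak 17.5: 7w₀L³/(360EI) = 209/EI
  θ_10 = 268.9/EI,  θ_20 = 254.1/EI
Flexibility coefficients: a unit moment at one end gives L/(3EI) there and L/(6EI) at the far end, so f₁₁ = f₂₂ = 2.833/EI and f₁₂ = f₂₁ = 1.417/EI.
Compatibility — zero rotation at each built-in end:
  2.833 M_1 + 1.417 M_2 = 268.9
  1.417 M_1 + 2.833 M_2 = 254.1
Solving the pair gives M_1 = 66.75 kN·m and M_2 = 56.29 kN·m (hogging).

M_2 = 56.29 kN·m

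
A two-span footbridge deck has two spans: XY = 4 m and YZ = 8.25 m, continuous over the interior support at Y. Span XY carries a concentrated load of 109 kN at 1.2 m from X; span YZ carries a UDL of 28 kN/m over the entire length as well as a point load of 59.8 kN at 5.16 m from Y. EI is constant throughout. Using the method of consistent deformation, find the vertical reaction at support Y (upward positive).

R_Y = 257.2 kN

Insert a hinge at Y; M_Y is the redundant, and each span becomes simply supported.
Discontinuity in slope at Y on the released structure — sum the simple-span end rotations:
  span XY: point load 109 at a = 1.2: Pab(L + a)/(6LEI) = 79.35/EI
  span YZ: UDL 28: wL³/(24EI) = 655.1/EI
  span YZ: point load 59.8 at a = 5.16: Pab(L + b)/(6LEI) = 218.4/EI
  relative rotation θ_0 = (79.35 + 873.5)/EI = 952.9/EI
A unit hogging moment at Y produces rotation L₁/(3EI) + L₂/(3EI) = 4.083/EI.
Slope continuity at Y: θ_0 = M_Y·4.083/EI, so M_Y = 952.9/4.083 = 233.4 kN·m (hogging).
Span XY, ΣM about X with M_Y applied at Y: R_Y^{XY}·4 = 130.8 + 233.4, so R_Y^{XY} = 91.04 kN and R_X = 109 − 91.04 = 17.96 kN.
Span YZ, ΣM about Z: R_Y^{YZ}·8.25 = 1138 + 233.4, so R_Y^{YZ} = 166.2 kN and R_Z = 290.8 − 166.2 = 124.6 kN.
R_Y = 91.04 + 166.2 = 257.2 kN.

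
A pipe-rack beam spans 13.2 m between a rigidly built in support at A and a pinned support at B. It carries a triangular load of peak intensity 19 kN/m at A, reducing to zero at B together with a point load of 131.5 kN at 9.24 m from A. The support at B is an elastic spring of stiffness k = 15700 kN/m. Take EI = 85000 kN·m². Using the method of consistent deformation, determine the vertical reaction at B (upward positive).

R_B = 98.48 kN

Release the roller at B. Primary structure: cantilever fixed at A.
Free-end deflection of the primary structure under the applied loading (downward +):
  triangular load, peak 19 at the fixed end: w₀L⁴/(30EI) = 19228/EI
  point load 131.5 at a = 9.24: Pa²(3L − a)/(6EI) = 56809/EI
  δ_0 = 76037/EI
Flexibility coefficient — unit upward force at B: δ_{BB} = L³/(3EI) = 766.7/EI.
With EI = 85000 kN·m²: δ_0 = 0.89455 m and δ_{BB} = 0.009019 m/kN.
Compatibility — the spring shortens by R_B/k under the reaction it provides: δ_0 − R_B·δ_{BB} = R_B/k. With 1/k = 0.000064 m/kN, R_B = δ_0 / (δ_{BB} + 1/k) = 0.89455 / (0.009019 + 0.000064) = 98.48 kN.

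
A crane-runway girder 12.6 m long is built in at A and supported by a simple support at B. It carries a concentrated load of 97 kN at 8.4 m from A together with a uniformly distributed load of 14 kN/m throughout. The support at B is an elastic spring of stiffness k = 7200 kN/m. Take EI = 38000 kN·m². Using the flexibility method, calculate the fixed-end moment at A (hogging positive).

Take the reaction at B as the redundant and release it; the primary structure is a cantilever fixed at A.
Primary-structure tip deflection at B by superposition:
  point load 97 at a = 8.4: Pa²(3L − a)/(6EI) = 33537/EI
  UDL 14: wL⁴/(8EI) = 44108/EI
  δ_0 = 77645/EI
Flexibility coefficient — unit upward force at B: δ_{BB} = L³/(3EI) = 666.8/EI.
With EI = 38000 kN·m²: δ_0 = 2.0433 m and δ_{BB} = 0.017547 m/kN.
Compatibility — the spring shortens by R_B/k under the reaction it provides: δ_0 − R_B·δ_{BB} = R_B/k. With 1/k = 0.000139 m/kN, R_B = δ_0 / (δ_{BB} + 1/k) = 2.0433 / (0.017547 + 0.000139) = 115.5 kN.
Moment equilibrium about A: M_A = Σ(load moments about A) − R_B·L = 1926 − 115.5×12.6 = 470.4 kN·m.

M_A = 470.4 kN·m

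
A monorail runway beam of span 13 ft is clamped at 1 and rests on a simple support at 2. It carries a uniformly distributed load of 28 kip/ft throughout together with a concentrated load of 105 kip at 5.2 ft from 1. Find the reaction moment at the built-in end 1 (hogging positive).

M_1 = 853.6 kip·ft

Release the roller at 2. Primary structure: cantilever fixed at 1.
Deflection at 2 on the released cantilever, summing each load's contribution:
  UDL 28: wL⁴/(8EI) = 99964/EI
  point load 105 at a = 5.2: Pa²(3L − a)/(6EI) = 15994/EI
  δ_0 = 115958/EI
Tip deflection under a unit load at 2: L³/(3EI) = 732.3/EI.
The prop prevents deflection at 2: R_2 = δ_0/δ_{22} = 115958/732.3 = 158.3 kip.
Moment equilibrium about 1: M_1 = Σ(load moments about 1) − R_2·L = 2912 − 158.3×13 = 853.6 kip·ft.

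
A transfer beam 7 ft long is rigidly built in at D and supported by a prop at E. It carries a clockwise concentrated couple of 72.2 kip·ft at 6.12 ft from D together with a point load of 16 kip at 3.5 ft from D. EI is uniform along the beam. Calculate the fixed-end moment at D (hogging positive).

Take the reaction at E as the redundant and release it; the primary structure is a cantilever fixed at D.
Free-end deflection of the primary structure under the applied loading (downward +):
  clockwise couple 72.2 at a = 6.12: M₀a(2L − a)/(2EI) = 1741/EI
  point load 16 at a = 3.5: Pa²(3L − a)/(6EI) = 571.7/EI
  δ_0 = 2313/EI
Flexibility coefficient — unit upward force at E: δ_{EE} = L³/(3EI) = 114.3/EI.
The prop prevents deflection at E: R_E = δ_0/δ_{EE} = 2313/114.3 = 20.23 kip.
Moment equilibrium about D: M_D = Σ(load moments about D) − R_E·L = 128.2 − 20.23×7 = -13.39 kip·ft.

M_D = -13.39 kip·ft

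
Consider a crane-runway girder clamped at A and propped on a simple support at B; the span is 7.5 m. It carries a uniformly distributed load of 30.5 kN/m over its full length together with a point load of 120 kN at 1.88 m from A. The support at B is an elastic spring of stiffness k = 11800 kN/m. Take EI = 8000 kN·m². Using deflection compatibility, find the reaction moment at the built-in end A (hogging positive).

Choose R_B as the redundant. The primary structure is the cantilever fixed at A.
Primary-structure tip deflection at B by superposition:
  UDL 30.5: wL⁴/(8EI) = 12063/EI
  point load 120 at a = 1.88: Pa²(3L − a)/(6EI) = 1458/EI
  δ_0 = 13521/EI
Tip deflection under a unit load at B: L³/(3EI) = 140.6/EI.
With EI = 8000 kN·m²: δ_0 = 1.6901 m and δ_{BB} = 0.017578 m/kN.
Compatibility — the spring shortens by R_B/k under the reaction it provides: δ_0 − R_B·δ_{BB} = R_B/k. With 1/k = 0.000085 m/kN, R_B = δ_0 / (δ_{BB} + 1/k) = 1.6901 / (0.017578 + 0.000085) = 95.69 kN.
Moment equilibrium about A: M_A = Σ(load moments about A) − R_B·L = 1083 − 95.69×7.5 = 365.8 kN·m.

M_A = 365.8 kN·m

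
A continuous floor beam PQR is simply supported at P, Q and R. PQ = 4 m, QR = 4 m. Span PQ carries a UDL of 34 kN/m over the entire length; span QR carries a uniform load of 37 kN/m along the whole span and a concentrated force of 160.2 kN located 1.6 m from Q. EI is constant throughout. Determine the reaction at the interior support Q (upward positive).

R_Q = 304.4 kN

Take M_Q as the redundant. Released structure: two simple spans PQ and QR with a hinge at Q.
Rotations at Q on the released spans (each span's end-slope, ×1/EI):
  span PQ: UDL 34: wL³/(24EI) = 90.67/EI
  span QR: UDL 37: wL³/(24EI) = 98.67/EI
  span QR: point load 160.2 at a = 1.6: Pab(L + b)/(6LEI) = 164/EI
  relative rotation θ_0 = (90.67 + 262.7)/EI = 353.4/EI
A unit hogging moment at Q produces rotation L₁/(3EI) + L₂/(3EI) = 2.667/EI.
Compatibility: M_Q·(L₁+L₂)/(3EI) = θ_0, giving M_Q = 132.5 kN·m (hogging).
Span PQ, ΣM about P with M_Q applied at Q: R_Q^{PQ}·4 = 272 + 132.5, so R_Q^{PQ} = 101.1 kN and R_P = 136 − 101.1 = 34.87 kN.
Span QR, ΣM about R: R_Q^{QR}·4 = 680.5 + 132.5, so R_Q^{QR} = 203.2 kN and R_R = 308.2 − 203.2 = 105 kN.
R_Q = 101.1 + 203.2 = 304.4 kN.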